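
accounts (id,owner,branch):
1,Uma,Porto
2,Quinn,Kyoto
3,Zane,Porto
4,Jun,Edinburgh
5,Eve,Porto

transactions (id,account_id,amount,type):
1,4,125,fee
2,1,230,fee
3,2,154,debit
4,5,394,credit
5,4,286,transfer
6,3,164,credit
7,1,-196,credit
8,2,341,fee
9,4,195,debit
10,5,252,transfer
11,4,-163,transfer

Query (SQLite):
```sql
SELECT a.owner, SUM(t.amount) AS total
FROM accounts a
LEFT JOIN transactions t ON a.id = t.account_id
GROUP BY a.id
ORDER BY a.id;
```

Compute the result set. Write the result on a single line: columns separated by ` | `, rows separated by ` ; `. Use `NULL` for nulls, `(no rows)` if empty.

Uma | 34 ; Quinn | 495 ; Zane | 164 ; Jun | 443 ; Eve | 646

LEFT JOIN keeps every accounts row; unmatched ones get NULL for transactions columns.
Group by accounts.id and compute SUM(t.amount). SUM over an all-NULL group is NULL.
  1: ids {2, 7} → SUM(t.amount)=34
  2: ids {3, 8} → SUM(t.amount)=495
  3: ids {6} → SUM(t.amount)=164
  4: ids {1, 5, 9, 11} → SUM(t.amount)=443
  5: ids {4, 10} → SUM(t.amount)=646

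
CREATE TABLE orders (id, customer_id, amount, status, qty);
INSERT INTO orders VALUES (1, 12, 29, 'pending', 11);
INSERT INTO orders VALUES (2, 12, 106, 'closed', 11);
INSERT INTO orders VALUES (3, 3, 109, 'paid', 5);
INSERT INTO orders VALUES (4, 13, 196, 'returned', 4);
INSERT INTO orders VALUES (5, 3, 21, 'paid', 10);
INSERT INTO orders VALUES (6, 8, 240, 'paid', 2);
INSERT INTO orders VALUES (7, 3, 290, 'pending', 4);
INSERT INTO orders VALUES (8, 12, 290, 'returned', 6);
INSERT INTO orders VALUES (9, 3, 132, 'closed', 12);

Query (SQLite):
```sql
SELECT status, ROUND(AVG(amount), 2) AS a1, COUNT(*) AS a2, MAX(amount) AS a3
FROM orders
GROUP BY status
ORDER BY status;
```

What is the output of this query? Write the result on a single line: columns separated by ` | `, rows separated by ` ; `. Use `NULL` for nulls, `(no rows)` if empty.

closed | 119 | 2 | 132 ; paid | 123.33 | 3 | 240 ; pending | 159.5 | 2 | 290 ; returned | 243 | 2 | 290

Group orders by status.
Per group compute: ROUND(AVG(amount), 2), COUNT(*), MAX(amount).
  closed: ids {2, 9} → ROUND(AVG(amount), 2)=119, COUNT(*)=2, MAX(amount)=132
  paid: ids {3, 5, 6} → ROUND(AVG(amount), 2)=123.33, COUNT(*)=3, MAX(amount)=240
  pending: ids {1, 7} → ROUND(AVG(amount), 2)=159.5, COUNT(*)=2, MAX(amount)=290
  returned: ids {4, 8} → ROUND(AVG(amount), 2)=243, COUNT(*)=2, MAX(amount)=290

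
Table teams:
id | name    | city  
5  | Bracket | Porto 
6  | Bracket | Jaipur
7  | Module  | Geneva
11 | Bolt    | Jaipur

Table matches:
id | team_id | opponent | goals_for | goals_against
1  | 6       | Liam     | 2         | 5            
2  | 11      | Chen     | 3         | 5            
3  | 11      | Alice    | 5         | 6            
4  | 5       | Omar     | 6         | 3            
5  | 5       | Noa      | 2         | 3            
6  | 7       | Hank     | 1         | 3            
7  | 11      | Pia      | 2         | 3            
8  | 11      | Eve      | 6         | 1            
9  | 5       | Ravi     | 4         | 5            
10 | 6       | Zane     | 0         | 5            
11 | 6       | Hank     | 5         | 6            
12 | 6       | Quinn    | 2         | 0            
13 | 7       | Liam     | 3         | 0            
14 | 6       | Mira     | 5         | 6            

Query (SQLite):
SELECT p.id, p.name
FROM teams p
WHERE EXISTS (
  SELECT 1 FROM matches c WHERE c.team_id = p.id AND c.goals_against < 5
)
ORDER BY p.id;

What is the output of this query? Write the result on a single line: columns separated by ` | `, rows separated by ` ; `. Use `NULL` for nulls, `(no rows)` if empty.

For each teams row, check whether any matches with matching team_id has goals_against < 5.
Keep rows where that is true.

5 | Bracket ; 6 | Bracket ; 7 | Module ; 11 | Bolt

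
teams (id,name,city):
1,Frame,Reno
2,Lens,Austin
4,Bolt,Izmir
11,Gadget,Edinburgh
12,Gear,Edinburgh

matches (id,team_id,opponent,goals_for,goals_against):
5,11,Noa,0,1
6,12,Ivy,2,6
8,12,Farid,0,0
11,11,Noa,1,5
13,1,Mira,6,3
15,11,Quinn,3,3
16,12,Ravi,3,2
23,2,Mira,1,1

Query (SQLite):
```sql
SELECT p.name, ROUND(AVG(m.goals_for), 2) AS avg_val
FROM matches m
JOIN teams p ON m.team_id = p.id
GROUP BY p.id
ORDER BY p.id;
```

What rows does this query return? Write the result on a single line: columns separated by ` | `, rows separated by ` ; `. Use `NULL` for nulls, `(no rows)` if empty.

Join each matches row to its teams via team_id.
Group joined rows by teams.id; compute ROUND(AVG(m.goals_for), 2) per group.
  1: ids {13} → ROUND(AVG(m.goals_for), 2)=6
  2: ids {23} → ROUND(AVG(m.goals_for), 2)=1
  11: ids {5, 11, 15} → ROUND(AVG(m.goals_for), 2)=1.33
  12: ids {6, 8, 16} → ROUND(AVG(m.goals_for), 2)=1.67

Frame | 6 ; Lens | 1 ; Gadget | 1.33 ; Gear | 1.67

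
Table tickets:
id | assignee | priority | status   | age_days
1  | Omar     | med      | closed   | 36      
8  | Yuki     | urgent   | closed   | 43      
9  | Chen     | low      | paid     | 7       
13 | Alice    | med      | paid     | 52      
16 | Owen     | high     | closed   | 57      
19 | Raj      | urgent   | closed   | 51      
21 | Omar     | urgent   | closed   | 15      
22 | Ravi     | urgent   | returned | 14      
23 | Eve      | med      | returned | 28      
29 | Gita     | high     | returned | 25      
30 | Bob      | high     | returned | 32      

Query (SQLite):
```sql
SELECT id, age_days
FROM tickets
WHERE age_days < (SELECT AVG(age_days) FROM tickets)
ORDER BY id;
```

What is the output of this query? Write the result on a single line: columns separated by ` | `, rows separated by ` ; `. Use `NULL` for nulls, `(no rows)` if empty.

9 | 7 ; 21 | 15 ; 22 | 14 ; 23 | 28 ; 29 | 25 ; 30 | 32

Scalar subquery: AVG(age_days) over all tickets rows = 32.727273 (≈; comparison uses full precision).
Keep rows where age_days < that value.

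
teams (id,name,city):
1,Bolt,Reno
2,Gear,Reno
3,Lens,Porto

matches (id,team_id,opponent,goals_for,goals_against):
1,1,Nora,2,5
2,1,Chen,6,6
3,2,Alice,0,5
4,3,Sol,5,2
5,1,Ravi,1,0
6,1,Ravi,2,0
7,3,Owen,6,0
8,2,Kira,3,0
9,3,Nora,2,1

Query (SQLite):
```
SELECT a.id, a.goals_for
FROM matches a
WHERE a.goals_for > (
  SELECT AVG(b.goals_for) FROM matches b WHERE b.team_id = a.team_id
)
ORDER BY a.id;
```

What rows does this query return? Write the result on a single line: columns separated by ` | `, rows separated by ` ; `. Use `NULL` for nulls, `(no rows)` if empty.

For each matches row a, compute AVG(goals_for) over rows sharing a.team_id.
Keep row a if a.goals_for > that per-group AVG.
  team_id=1: AVG(goals_for) = 2.75
  team_id=2: AVG(goals_for) = 1.5
  team_id=3: AVG(goals_for) = 4.333333

2 | 6 ; 4 | 5 ; 7 | 6 ; 8 | 3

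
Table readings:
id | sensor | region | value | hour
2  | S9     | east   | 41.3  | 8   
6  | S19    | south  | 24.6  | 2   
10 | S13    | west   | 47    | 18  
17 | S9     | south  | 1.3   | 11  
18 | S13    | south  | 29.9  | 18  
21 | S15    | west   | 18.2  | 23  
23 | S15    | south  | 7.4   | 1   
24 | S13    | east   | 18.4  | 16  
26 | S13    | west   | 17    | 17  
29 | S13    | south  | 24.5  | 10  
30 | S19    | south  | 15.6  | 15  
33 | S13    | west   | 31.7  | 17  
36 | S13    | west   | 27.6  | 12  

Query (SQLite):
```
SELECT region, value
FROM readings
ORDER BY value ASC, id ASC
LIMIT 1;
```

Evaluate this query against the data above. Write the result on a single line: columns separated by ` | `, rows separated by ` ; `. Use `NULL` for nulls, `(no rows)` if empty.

south | 1.3

Sort by value asc, tiebreak id asc: (1.3, id=17), (7.4, id=23), (15.6, id=30), (17, id=26) …. Take first 1.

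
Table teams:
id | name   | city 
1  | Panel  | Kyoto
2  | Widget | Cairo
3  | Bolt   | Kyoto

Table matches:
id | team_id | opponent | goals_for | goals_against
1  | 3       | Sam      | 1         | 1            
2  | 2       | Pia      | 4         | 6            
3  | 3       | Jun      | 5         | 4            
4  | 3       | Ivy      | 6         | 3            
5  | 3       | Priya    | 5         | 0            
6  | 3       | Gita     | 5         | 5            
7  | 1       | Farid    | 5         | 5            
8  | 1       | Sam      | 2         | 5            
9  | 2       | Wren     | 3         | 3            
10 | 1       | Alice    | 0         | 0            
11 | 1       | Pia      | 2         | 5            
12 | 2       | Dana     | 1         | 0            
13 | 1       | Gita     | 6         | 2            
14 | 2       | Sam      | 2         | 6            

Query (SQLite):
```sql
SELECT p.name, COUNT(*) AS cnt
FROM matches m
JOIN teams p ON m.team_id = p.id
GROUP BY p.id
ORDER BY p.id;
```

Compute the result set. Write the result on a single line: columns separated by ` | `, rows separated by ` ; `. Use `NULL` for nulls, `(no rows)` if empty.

Panel | 5 ; Widget | 4 ; Bolt | 5

Join each matches row to its teams via team_id.
Group joined rows by teams.id; compute COUNT(*) per group.
  1: ids {7, 8, 10, 11, 13} → COUNT(*)=5
  2: ids {2, 9, 12, 14} → COUNT(*)=4
  3: ids {1, 3, 4, 5, 6} → COUNT(*)=5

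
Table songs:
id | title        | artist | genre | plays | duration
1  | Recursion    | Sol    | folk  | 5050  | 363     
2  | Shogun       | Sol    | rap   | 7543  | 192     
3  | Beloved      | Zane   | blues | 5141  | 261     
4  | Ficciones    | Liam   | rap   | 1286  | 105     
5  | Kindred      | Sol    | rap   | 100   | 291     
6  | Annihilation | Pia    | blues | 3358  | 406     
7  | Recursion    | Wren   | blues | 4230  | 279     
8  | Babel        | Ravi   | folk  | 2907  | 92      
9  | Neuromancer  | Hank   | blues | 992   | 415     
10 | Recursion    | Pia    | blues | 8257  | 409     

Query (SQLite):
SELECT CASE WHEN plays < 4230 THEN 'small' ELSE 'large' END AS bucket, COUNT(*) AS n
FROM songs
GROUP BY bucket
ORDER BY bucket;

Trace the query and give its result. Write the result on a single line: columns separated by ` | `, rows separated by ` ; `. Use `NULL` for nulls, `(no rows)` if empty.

Bucket rows by plays < 4230 → 'small' else 'large'; count each bucket.

large | 5 ; small | 5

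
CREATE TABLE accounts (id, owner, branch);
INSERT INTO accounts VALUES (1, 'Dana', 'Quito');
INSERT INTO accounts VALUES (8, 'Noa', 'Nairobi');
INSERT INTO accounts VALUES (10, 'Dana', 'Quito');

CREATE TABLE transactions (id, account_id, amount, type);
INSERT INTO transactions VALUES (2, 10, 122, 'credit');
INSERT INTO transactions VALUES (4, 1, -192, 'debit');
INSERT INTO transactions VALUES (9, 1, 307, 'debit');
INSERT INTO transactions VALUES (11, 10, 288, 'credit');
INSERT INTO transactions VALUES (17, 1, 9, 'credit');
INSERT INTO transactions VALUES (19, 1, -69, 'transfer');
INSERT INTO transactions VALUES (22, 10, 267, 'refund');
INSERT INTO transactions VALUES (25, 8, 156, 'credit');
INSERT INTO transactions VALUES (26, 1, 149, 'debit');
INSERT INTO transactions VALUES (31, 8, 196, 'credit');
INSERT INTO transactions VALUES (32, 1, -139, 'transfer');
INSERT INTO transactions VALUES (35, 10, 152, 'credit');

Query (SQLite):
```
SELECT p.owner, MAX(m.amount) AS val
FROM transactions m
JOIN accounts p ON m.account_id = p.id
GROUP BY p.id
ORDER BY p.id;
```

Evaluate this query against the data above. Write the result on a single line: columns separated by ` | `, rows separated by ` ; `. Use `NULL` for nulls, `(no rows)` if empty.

Join each transactions row to its accounts via account_id.
Group joined rows by accounts.id; compute MAX(m.amount) per group.
  1: ids {4, 9, 17, 19, 26, 32} → MAX(m.amount)=307
  8: ids {25, 31} → MAX(m.amount)=196
  10: ids {2, 11, 22, 35} → MAX(m.amount)=288

Dana | 307 ; Noa | 196 ; Dana | 288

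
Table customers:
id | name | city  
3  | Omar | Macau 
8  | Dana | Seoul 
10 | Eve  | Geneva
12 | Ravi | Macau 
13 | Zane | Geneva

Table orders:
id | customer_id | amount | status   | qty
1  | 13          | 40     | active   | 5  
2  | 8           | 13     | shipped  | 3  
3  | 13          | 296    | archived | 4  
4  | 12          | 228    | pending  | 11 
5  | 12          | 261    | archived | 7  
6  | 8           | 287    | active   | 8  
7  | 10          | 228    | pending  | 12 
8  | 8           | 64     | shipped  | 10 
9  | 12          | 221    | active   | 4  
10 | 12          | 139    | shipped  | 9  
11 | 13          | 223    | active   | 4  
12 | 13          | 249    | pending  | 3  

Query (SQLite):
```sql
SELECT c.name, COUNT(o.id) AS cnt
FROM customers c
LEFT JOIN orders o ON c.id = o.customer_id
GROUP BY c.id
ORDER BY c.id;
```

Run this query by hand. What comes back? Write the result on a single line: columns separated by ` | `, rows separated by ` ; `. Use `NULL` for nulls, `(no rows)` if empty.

LEFT JOIN keeps every customers row; unmatched ones get NULL for orders columns.
Group by customers.id and compute COUNT(o.id). COUNT(col) of an all-NULL group is 0.
  3: ids {—} → COUNT(o.id)=0
  8: ids {2, 6, 8} → COUNT(o.id)=3
  10: ids {7} → COUNT(o.id)=1
  12: ids {4, 5, 9, 10} → COUNT(o.id)=4
  13: ids {1, 3, 11, 12} → COUNT(o.id)=4

Omar | 0 ; Dana | 3 ; Eve | 1 ; Ravi | 4 ; Zane | 4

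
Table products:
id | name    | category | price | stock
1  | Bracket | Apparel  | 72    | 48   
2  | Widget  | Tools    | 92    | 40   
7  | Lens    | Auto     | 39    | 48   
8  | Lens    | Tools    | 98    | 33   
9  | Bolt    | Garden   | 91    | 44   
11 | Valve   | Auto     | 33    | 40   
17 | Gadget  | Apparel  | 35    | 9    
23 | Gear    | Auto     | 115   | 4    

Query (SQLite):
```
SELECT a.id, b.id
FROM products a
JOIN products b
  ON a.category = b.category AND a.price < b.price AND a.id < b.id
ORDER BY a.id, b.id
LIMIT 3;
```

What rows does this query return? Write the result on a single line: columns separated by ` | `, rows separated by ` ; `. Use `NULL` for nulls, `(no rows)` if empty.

Pairs (a,b) with same category, a.price < b.price, a.id < b.id.
category groups: Apparel:{1,17} Auto:{7,11,23} Garden:{9} Tools:{2,8}
Ordered by (a.id, b.id); first 3.

2 | 8 ; 7 | 23 ; 11 | 23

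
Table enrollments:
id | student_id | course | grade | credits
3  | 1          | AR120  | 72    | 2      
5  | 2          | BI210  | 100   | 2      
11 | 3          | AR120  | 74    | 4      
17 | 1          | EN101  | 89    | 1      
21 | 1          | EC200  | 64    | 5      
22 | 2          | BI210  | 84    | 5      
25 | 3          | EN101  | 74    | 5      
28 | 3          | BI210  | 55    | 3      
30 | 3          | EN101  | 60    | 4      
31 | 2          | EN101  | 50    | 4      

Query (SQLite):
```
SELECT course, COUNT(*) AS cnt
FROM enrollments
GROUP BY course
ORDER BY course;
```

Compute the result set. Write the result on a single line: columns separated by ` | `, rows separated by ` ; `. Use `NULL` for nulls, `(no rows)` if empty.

Partition enrollments by course; compute COUNT(*) within each group.
  AR120: ids {3, 11} → COUNT(*)=2
  BI210: ids {5, 22, 28} → COUNT(*)=3
  EC200: ids {21} → COUNT(*)=1
  EN101: ids {17, 25, 30, 31} → COUNT(*)=4

AR120 | 2 ; BI210 | 3 ; EC200 | 1 ; EN101 | 4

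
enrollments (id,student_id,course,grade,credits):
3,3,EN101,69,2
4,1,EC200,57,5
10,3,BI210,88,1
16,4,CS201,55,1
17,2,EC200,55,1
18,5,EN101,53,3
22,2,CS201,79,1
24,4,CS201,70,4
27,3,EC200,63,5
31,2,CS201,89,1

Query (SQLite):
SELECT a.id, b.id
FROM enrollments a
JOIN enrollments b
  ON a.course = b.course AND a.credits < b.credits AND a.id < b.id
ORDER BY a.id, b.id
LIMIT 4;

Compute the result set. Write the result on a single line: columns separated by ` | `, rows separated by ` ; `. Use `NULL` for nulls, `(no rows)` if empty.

3 | 18 ; 16 | 24 ; 17 | 27 ; 22 | 24

Pairs (a,b) with same course, a.credits < b.credits, a.id < b.id.
course groups: BI210:{10} CS201:{16,22,24,31} EC200:{4,17,27} EN101:{3,18}
Ordered by (a.id, b.id); first 4.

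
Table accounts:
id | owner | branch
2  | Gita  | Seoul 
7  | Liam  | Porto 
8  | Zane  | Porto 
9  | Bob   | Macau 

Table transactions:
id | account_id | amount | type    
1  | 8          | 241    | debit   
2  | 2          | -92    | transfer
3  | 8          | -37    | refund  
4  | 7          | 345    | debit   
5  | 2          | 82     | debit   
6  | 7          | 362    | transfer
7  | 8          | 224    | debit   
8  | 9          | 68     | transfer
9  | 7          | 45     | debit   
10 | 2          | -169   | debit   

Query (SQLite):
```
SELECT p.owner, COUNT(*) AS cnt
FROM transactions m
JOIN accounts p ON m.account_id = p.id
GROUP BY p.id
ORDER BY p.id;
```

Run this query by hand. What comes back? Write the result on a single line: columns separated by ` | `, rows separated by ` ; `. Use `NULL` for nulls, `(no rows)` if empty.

Join each transactions row to its accounts via account_id.
Group joined rows by accounts.id; compute COUNT(*) per group.
  2: ids {2, 5, 10} → COUNT(*)=3
  7: ids {4, 6, 9} → COUNT(*)=3
  8: ids {1, 3, 7} → COUNT(*)=3
  9: ids {8} → COUNT(*)=1

Gita | 3 ; Liam | 3 ; Zane | 3 ; Bob | 1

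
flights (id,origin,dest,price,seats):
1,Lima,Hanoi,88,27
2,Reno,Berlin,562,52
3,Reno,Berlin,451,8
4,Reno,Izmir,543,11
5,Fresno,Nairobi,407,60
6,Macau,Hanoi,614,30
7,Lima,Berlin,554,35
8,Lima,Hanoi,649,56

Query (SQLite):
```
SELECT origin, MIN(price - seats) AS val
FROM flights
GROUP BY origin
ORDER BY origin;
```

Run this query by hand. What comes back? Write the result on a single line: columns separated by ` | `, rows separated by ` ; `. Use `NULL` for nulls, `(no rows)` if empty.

Fresno | 347 ; Lima | 61 ; Macau | 584 ; Reno | 443

For each row compute price - seats.
Group by origin; take MIN of the expression per group.
  Fresno: ids {5} → MIN(price - seats)=347
  Lima: ids {1, 7, 8} → MIN(price - seats)=61
  Macau: ids {6} → MIN(price - seats)=584
  Reno: ids {2, 3, 4} → MIN(price - seats)=443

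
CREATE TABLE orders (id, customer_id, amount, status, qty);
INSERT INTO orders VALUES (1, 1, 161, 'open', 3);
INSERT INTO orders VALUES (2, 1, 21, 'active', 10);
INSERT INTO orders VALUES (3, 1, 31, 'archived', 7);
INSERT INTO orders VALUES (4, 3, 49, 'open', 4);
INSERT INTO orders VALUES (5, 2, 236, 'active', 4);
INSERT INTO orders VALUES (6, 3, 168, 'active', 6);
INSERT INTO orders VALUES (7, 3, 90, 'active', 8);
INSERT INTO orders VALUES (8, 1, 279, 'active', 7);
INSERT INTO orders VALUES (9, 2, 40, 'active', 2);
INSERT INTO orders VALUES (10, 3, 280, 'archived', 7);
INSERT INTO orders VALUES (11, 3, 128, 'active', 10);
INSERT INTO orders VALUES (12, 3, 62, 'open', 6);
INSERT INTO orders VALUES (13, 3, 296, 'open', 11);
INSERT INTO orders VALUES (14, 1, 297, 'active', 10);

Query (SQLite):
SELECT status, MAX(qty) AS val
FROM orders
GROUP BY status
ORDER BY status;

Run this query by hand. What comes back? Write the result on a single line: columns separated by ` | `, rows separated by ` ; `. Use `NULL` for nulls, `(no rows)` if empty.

active | 10 ; archived | 7 ; open | 11

Partition orders by status; compute MAX(qty) within each group.
  active: ids {2, 5, 6, 7, 8, 9, 11, 14} → MAX(qty)=10
  archived: ids {3, 10} → MAX(qty)=7
  open: ids {1, 4, 12, 13} → MAX(qty)=11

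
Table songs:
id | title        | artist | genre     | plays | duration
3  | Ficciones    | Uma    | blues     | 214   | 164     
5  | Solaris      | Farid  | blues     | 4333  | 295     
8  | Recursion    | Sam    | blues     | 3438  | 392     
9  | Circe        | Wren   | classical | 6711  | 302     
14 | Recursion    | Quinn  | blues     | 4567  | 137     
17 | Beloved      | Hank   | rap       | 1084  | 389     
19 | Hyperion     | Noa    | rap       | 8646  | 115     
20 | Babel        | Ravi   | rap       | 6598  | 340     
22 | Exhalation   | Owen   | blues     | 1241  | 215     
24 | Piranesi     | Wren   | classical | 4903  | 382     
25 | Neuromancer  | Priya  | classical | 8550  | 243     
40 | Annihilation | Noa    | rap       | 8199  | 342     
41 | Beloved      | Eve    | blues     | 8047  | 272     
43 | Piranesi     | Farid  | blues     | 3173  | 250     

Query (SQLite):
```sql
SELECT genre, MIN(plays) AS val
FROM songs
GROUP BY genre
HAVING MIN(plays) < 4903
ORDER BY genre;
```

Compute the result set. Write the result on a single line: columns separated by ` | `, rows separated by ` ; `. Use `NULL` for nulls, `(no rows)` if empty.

Partition songs by genre; compute MIN(plays) within each group.
HAVING: keep groups where MIN(plays) < 4903.
  blues: ids {3, 5, 8, 14, 22, 41, 43} → MIN(plays)=214
  classical: ids {9, 24, 25} → MIN(plays)=4903
  rap: ids {17, 19, 20, 40} → MIN(plays)=1084

blues | 214 ; rap | 1084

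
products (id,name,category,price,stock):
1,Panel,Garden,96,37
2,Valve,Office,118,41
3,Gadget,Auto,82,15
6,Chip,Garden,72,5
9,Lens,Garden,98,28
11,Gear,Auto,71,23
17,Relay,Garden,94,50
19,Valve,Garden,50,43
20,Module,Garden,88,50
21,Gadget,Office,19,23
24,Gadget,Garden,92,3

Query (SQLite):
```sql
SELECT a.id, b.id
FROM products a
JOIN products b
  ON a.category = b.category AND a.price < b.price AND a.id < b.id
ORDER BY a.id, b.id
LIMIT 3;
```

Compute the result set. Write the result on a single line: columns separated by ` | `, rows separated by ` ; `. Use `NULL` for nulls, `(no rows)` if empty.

1 | 9 ; 6 | 9 ; 6 | 17

Pairs (a,b) with same category, a.price < b.price, a.id < b.id.
category groups: Auto:{3,11} Garden:{1,6,9,17,19,20,24} Office:{2,21}
Ordered by (a.id, b.id); first 3.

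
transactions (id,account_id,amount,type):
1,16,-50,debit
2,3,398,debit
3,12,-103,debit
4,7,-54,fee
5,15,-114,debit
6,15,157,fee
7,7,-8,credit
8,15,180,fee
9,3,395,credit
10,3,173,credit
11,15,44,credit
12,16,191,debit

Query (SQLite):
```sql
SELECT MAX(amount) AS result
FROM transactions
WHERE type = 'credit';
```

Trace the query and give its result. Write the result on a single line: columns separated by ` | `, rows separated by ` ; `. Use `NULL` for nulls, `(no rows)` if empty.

Rows where type='credit' → amount values: [-8, 395, 173, 44].
MAX of non-NULL values = 395.

395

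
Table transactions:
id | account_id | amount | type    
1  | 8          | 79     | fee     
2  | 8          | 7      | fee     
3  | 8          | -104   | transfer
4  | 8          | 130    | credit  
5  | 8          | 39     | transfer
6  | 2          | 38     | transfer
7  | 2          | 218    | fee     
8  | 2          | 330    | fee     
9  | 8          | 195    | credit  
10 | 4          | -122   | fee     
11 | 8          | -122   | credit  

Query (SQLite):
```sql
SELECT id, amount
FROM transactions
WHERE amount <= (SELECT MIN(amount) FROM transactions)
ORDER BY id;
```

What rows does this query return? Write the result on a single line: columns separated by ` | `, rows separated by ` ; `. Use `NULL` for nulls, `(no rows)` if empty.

10 | -122 ; 11 | -122

Scalar subquery: MIN(amount) over all transactions rows = -122.
Keep rows where amount <= that value.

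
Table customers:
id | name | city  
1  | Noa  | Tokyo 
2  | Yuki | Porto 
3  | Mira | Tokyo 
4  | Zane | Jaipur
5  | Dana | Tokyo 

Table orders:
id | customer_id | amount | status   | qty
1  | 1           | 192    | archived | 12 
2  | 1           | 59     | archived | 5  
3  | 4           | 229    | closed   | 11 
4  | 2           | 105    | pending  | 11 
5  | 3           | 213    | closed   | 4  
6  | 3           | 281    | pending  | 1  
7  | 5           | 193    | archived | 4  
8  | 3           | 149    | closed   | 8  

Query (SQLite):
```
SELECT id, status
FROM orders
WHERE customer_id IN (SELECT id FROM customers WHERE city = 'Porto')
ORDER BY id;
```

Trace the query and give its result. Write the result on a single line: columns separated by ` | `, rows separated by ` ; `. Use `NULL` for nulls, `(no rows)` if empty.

4 | pending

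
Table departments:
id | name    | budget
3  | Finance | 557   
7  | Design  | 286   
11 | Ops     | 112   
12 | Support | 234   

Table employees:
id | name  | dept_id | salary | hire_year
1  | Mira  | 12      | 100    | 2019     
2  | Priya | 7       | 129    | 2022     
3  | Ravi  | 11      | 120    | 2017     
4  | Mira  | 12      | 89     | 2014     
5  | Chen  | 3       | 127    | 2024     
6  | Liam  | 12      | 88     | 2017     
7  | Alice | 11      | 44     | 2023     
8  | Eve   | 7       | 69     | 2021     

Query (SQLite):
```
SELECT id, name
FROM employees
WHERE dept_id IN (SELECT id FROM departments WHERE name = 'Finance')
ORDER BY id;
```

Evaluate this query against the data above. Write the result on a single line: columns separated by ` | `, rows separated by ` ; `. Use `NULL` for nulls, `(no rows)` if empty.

5 | Chen

Inner query: departments.id where name = 'Finance'.
Outer: keep employees rows whose dept_id is in that set.
Inner query → {3}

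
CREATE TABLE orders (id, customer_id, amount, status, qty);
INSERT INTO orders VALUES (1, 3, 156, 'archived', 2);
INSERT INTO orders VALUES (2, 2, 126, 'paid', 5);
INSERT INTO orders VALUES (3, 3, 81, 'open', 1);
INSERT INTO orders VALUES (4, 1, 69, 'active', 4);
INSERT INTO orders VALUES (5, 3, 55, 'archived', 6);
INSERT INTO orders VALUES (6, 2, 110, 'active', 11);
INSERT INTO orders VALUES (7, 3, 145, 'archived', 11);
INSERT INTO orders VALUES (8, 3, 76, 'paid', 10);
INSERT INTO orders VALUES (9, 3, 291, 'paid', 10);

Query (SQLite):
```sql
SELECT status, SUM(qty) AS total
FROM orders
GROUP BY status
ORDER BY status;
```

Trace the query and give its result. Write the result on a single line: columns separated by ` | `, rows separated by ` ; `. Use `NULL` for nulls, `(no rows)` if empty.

Partition orders by status; compute SUM(qty) within each group.
  active: ids {4, 6} → SUM(qty)=15
  archived: ids {1, 5, 7} → SUM(qty)=19
  open: ids {3} → SUM(qty)=1
  paid: ids {2, 8, 9} → SUM(qty)=25

active | 15 ; archived | 19 ; open | 1 ; paid | 25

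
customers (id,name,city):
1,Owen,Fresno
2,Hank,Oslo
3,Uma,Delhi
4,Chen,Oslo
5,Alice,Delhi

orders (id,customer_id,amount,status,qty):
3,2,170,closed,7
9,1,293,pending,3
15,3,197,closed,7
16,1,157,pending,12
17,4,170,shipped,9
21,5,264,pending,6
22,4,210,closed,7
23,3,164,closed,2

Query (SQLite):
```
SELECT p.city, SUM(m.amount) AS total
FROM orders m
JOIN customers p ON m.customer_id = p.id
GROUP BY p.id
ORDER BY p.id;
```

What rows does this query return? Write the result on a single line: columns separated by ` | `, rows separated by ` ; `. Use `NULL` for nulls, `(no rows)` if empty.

Join each orders row to its customers via customer_id.
Group joined rows by customers.id; compute SUM(m.amount) per group.
  1: ids {9, 16} → SUM(m.amount)=450
  2: ids {3} → SUM(m.amount)=170
  3: ids {15, 23} → SUM(m.amount)=361
  4: ids {17, 22} → SUM(m.amount)=380
  5: ids {21} → SUM(m.amount)=264

Fresno | 450 ; Oslo | 170 ; Delhi | 361 ; Oslo | 380 ; Delhi | 264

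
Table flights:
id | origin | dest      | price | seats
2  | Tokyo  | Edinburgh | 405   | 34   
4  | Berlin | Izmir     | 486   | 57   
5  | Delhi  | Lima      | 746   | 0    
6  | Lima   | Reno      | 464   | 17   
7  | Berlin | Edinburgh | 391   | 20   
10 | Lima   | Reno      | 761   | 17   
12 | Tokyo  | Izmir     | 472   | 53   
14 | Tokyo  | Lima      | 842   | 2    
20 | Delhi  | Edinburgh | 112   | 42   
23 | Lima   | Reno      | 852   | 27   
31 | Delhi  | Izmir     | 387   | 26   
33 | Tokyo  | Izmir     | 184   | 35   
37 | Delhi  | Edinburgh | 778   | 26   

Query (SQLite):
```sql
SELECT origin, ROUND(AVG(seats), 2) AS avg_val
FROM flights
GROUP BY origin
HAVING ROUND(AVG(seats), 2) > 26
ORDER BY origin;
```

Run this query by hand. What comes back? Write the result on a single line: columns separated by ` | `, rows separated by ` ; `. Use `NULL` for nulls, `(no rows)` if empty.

Partition flights by origin; compute ROUND(AVG(seats), 2) within each group.
HAVING: keep groups where ROUND(AVG(seats), 2) > 26.
  Berlin: ids {4, 7} → ROUND(AVG(seats), 2)=38.5
  Delhi: ids {5, 20, 31, 37} → ROUND(AVG(seats), 2)=23.5
  Lima: ids {6, 10, 23} → ROUND(AVG(seats), 2)=20.33
  Tokyo: ids {2, 12, 14, 33} → ROUND(AVG(seats), 2)=31

Berlin | 38.5 ; Tokyo | 31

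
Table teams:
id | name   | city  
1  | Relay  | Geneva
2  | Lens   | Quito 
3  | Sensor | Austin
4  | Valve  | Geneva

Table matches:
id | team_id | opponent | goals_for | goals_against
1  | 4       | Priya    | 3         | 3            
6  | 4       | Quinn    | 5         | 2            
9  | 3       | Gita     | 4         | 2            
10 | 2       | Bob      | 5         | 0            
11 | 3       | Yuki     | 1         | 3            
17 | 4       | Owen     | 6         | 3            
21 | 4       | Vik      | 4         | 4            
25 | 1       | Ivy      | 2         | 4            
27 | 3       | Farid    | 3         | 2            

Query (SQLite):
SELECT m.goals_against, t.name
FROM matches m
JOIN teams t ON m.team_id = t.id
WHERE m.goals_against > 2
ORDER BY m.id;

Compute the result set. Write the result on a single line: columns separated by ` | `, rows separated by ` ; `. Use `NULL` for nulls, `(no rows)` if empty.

Each matches row matches the teams row where team_id = teams.id.
Then keep rows with m.goals_against > 2.

3 | Valve ; 3 | Sensor ; 3 | Valve ; 4 | Valve ; 4 | Relay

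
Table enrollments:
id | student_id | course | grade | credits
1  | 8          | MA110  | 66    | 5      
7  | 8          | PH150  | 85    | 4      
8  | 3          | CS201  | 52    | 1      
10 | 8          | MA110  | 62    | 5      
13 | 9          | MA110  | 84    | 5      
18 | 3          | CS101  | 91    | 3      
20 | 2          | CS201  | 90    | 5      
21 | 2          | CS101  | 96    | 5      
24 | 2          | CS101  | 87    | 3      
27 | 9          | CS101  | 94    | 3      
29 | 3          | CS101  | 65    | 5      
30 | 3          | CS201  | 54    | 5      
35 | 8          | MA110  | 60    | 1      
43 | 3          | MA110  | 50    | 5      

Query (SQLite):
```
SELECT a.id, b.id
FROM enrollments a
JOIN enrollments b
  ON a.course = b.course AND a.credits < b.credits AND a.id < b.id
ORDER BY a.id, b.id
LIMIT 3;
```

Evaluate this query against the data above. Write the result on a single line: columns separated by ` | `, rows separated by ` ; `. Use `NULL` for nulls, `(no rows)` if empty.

8 | 20 ; 8 | 30 ; 18 | 21

Pairs (a,b) with same course, a.credits < b.credits, a.id < b.id.
course groups: CS101:{18,21,24,27,29} CS201:{8,20,30} MA110:{1,10,13,35,43} PH150:{7}
Ordered by (a.id, b.id); first 3.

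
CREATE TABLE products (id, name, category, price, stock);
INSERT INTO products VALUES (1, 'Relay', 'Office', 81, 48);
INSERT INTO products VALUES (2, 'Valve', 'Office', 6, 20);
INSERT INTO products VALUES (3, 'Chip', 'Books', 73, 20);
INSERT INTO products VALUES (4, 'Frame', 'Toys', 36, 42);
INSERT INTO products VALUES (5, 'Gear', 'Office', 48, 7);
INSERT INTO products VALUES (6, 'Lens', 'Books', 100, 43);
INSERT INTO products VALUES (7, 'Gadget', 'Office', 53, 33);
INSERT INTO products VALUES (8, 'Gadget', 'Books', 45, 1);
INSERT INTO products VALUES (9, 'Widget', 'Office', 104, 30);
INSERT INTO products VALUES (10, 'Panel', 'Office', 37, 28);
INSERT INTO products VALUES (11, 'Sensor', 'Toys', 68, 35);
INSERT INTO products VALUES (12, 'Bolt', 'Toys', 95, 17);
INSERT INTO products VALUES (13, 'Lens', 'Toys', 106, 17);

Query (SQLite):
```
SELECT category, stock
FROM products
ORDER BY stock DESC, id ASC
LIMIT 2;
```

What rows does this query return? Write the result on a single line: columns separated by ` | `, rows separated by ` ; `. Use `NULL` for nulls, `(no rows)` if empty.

Office | 48 ; Books | 43

Sort by stock desc, tiebreak id asc: (48, id=1), (43, id=6), (42, id=4), (35, id=11), (33, id=7) …. Take first 2.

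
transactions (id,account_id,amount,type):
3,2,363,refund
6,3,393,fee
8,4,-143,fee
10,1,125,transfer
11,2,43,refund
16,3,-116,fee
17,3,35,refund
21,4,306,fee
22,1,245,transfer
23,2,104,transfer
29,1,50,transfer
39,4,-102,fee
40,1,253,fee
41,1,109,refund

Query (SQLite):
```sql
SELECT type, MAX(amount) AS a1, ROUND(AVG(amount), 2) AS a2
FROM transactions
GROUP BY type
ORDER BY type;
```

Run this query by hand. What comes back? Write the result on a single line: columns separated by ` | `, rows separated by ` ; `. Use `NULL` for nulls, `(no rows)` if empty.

Group transactions by type.
Per group compute: MAX(amount), ROUND(AVG(amount), 2).
  fee: ids {6, 8, 16, 21, 39, 40} → MAX(amount)=393, ROUND(AVG(amount), 2)=98.5
  refund: ids {3, 11, 17, 41} → MAX(amount)=363, ROUND(AVG(amount), 2)=137.5
  transfer: ids {10, 22, 23, 29} → MAX(amount)=245, ROUND(AVG(amount), 2)=131

fee | 393 | 98.5 ; refund | 363 | 137.5 ; transfer | 245 | 131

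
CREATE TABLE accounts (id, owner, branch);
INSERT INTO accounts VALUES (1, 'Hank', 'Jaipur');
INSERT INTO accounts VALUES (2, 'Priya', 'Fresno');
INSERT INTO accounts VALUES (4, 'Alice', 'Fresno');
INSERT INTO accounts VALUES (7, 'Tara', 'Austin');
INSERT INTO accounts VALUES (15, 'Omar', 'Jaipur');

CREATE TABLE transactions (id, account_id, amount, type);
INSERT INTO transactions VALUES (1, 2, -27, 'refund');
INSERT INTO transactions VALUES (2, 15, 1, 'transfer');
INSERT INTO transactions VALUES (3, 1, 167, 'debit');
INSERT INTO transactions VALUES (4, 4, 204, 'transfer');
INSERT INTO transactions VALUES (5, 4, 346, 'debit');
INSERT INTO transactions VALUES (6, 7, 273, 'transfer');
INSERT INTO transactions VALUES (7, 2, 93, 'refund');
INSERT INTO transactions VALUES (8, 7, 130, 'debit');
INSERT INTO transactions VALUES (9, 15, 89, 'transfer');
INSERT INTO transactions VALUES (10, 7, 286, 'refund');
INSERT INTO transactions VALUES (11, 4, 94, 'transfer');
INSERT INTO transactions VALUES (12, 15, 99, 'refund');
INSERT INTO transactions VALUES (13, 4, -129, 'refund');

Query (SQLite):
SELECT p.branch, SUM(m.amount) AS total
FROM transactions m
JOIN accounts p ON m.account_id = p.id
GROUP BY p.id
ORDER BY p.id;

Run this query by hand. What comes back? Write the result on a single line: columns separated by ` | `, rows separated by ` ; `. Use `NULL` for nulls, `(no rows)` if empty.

Join each transactions row to its accounts via account_id.
Group joined rows by accounts.id; compute SUM(m.amount) per group.
  1: ids {3} → SUM(m.amount)=167
  2: ids {1, 7} → SUM(m.amount)=66
  4: ids {4, 5, 11, 13} → SUM(m.amount)=515
  7: ids {6, 8, 10} → SUM(m.amount)=689
  15: ids {2, 9, 12} → SUM(m.amount)=189

Jaipur | 167 ; Fresno | 66 ; Fresno | 515 ; Austin | 689 ; Jaipur | 189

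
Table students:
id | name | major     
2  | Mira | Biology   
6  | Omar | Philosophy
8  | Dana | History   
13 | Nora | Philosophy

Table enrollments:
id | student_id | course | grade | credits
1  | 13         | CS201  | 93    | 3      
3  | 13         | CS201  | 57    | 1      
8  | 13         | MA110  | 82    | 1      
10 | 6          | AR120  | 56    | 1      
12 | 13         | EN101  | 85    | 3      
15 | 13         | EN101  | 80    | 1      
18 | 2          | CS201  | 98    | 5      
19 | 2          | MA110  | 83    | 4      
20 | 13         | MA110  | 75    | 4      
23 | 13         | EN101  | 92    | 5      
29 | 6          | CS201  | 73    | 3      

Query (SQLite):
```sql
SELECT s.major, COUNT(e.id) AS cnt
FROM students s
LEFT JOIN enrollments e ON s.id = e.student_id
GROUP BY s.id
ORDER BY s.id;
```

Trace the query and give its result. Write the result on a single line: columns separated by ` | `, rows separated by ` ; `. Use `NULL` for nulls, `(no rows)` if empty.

Biology | 2 ; Philosophy | 2 ; History | 0 ; Philosophy | 7

LEFT JOIN keeps every students row; unmatched ones get NULL for enrollments columns.
Group by students.id and compute COUNT(e.id). COUNT(col) of an all-NULL group is 0.
  2: ids {18, 19} → COUNT(e.id)=2
  6: ids {10, 29} → COUNT(e.id)=2
  8: ids {—} → COUNT(e.id)=0
  13: ids {1, 3, 8, 12, 15, 20, 23} → COUNT(e.id)=7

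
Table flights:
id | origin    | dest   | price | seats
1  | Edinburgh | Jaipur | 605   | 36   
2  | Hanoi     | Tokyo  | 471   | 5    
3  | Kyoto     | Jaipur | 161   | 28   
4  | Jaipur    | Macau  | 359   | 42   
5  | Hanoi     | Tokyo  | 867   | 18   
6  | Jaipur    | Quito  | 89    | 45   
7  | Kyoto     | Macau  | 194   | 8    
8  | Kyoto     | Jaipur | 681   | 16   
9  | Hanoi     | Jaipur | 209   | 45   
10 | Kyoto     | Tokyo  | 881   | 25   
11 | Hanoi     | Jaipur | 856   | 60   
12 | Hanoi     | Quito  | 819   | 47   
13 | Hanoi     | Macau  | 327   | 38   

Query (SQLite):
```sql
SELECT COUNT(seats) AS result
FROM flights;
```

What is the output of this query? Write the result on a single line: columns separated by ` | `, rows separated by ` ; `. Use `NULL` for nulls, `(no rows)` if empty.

All seats values: [36, 5, 28, 42, 18, 45, 8, 16, 45, 25, 60, 47, 38].
COUNT(seats) counts non-NULL values → 13.

13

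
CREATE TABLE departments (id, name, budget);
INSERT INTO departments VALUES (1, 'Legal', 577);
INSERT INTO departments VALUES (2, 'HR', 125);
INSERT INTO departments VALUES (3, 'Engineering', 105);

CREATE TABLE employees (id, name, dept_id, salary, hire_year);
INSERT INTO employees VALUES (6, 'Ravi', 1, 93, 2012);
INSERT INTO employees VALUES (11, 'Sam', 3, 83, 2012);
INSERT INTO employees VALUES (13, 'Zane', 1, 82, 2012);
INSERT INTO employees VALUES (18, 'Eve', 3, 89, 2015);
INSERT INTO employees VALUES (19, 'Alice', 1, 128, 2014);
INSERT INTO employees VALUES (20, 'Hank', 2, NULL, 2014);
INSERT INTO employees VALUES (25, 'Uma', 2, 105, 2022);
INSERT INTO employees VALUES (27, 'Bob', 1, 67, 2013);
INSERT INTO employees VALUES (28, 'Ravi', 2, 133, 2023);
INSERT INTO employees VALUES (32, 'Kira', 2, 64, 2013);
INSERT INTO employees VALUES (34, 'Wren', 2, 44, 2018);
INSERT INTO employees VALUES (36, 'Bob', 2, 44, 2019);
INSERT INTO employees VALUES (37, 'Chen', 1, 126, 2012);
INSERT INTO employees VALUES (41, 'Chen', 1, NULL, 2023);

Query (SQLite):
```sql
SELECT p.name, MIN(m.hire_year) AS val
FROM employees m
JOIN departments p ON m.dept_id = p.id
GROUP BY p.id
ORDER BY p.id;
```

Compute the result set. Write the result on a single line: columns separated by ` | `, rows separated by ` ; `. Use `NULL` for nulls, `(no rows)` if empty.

Join each employees row to its departments via dept_id.
Group joined rows by departments.id; compute MIN(m.hire_year) per group.
  1: ids {6, 13, 19, 27, 37, 41} → MIN(m.hire_year)=2012
  2: ids {20, 25, 28, 32, 34, 36} → MIN(m.hire_year)=2013
  3: ids {11, 18} → MIN(m.hire_year)=2012

Legal | 2012 ; HR | 2013 ; Engineering | 2012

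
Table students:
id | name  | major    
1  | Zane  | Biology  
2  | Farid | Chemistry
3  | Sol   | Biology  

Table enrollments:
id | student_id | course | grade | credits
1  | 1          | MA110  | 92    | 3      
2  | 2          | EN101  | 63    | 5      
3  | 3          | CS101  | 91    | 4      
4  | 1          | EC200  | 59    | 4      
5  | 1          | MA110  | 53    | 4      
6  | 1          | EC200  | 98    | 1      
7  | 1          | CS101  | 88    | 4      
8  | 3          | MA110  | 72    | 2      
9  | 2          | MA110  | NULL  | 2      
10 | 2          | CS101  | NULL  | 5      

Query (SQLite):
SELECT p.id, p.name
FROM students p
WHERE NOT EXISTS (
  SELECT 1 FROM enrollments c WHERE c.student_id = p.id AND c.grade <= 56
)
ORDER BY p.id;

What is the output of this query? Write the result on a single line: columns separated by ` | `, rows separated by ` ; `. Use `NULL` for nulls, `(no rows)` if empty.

For each students row, check whether any enrollments with matching student_id has grade <= 56.
Keep rows where that is false.

2 | Farid ; 3 | Sol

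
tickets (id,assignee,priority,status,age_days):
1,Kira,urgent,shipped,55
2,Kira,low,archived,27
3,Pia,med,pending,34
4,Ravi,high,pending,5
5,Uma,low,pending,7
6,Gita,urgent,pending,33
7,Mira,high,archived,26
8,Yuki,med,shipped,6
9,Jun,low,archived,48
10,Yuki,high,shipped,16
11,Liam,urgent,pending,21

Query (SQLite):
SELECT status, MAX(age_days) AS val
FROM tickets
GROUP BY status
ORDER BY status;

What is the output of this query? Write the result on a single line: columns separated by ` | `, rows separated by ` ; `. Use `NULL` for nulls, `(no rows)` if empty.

archived | 48 ; pending | 34 ; shipped | 55

Partition tickets by status; compute MAX(age_days) within each group.
  archived: ids {2, 7, 9} → MAX(age_days)=48
  pending: ids {3, 4, 5, 6, 11} → MAX(age_days)=34
  shipped: ids {1, 8, 10} → MAX(age_days)=55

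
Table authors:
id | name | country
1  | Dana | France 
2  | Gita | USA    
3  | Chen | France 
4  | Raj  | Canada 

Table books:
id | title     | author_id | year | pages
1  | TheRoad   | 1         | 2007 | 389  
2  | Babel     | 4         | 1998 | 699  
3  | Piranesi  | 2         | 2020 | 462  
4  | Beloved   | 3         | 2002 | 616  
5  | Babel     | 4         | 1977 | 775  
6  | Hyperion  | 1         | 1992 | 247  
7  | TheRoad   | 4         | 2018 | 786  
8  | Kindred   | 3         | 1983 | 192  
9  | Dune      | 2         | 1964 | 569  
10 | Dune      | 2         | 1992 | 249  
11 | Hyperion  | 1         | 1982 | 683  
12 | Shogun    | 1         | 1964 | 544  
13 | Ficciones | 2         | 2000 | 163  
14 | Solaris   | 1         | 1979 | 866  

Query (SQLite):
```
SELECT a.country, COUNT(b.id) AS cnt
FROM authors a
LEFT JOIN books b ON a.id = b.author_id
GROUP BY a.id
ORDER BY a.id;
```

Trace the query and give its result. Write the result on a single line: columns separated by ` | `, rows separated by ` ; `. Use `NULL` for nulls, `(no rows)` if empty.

France | 5 ; USA | 4 ; France | 2 ; Canada | 3

LEFT JOIN keeps every authors row; unmatched ones get NULL for books columns.
Group by authors.id and compute COUNT(b.id). COUNT(col) of an all-NULL group is 0.
  1: ids {1, 6, 11, 12, 14} → COUNT(b.id)=5
  2: ids {3, 9, 10, 13} → COUNT(b.id)=4
  3: ids {4, 8} → COUNT(b.id)=2
  4: ids {2, 5, 7} → COUNT(b.id)=3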